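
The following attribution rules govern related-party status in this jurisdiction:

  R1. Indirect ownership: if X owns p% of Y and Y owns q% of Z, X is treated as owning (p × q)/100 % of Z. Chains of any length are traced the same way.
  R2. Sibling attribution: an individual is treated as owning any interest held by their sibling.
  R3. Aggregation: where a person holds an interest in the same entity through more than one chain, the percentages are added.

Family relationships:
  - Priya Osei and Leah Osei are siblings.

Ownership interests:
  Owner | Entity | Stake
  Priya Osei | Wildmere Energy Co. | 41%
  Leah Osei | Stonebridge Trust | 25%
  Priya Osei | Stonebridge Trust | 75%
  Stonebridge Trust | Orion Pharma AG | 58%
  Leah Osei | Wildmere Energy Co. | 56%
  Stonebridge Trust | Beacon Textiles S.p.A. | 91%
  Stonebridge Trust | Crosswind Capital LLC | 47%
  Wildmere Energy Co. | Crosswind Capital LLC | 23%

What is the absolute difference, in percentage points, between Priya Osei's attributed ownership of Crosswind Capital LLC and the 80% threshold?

10.69

By sibling attribution (R2), Priya Osei is treated as also owning Leah Osei's interest in Wildmere Energy Co, giving 41% + 56% = 97%.
By sibling attribution (R2), Priya Osei is treated as also owning Leah Osei's interest in Stonebridge Trust, giving 75% + 25% = 100%.
Chain via Wildmere Energy Co. (R1): 97% × 23% = 22.31% of Crosswind Capital LLC.
Chain via Stonebridge Trust (R1): 100% × 47% = 47% of Crosswind Capital LLC.
Aggregating (R3): 22.31% + 47% = 69.31%.
69.31% falls short of the 80% threshold by 10.69 percentage points.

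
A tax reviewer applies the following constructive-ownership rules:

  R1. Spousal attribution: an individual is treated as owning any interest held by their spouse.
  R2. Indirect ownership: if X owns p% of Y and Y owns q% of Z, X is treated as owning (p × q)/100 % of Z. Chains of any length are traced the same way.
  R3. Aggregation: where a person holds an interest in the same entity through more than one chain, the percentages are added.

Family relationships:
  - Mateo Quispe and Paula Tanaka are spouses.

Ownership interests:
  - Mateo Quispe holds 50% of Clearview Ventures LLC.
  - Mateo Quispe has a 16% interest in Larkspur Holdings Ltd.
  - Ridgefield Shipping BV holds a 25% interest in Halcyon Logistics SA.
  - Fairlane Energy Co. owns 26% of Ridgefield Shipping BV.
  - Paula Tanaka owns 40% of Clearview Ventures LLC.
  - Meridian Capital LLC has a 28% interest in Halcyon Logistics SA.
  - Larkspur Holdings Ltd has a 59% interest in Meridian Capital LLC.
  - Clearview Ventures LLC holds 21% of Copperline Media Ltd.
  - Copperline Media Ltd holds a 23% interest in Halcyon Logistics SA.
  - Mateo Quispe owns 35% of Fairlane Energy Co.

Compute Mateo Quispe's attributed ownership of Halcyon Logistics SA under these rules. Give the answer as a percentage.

By spousal attribution (R1), Mateo Quispe is treated as also owning Paula Tanaka's interest in Clearview Ventures LLC, giving 50% + 40% = 90%.
Chain via Clearview Ventures LLC → Copperline Media Ltd (R2): 90% × 21% × 23% = 4.347% of Halcyon Logistics SA.
Chain via Fairlane Energy Co. → Ridgefield Shipping BV (R2): 35% × 26% × 25% = 2.275% of Halcyon Logistics SA.
Chain via Larkspur Holdings Ltd → Meridian Capital LLC (R2): 16% × 59% × 28% = 2.6432% of Halcyon Logistics SA.
Aggregating (R3): 4.347% + 2.275% + 2.6432% = 9.2652%.

9.2652%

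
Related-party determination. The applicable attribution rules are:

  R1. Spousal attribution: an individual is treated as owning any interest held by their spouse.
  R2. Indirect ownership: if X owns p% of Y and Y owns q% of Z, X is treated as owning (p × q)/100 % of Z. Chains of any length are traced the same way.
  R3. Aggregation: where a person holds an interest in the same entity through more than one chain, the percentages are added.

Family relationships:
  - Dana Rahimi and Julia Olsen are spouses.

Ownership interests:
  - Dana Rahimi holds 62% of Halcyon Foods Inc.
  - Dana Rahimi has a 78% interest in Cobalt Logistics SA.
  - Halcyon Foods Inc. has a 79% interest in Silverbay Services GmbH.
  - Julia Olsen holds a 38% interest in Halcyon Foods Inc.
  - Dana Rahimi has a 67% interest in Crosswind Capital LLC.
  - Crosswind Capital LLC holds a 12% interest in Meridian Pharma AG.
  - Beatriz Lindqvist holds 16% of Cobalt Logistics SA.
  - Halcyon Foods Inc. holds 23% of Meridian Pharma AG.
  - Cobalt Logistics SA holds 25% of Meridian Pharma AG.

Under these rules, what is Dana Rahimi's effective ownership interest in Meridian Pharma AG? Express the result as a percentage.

By spousal attribution (R1), Dana Rahimi is treated as also owning Julia Olsen's interest in Halcyon Foods Inc, giving 62% + 38% = 100%.
Chain via Cobalt Logistics SA (R2): 78% × 25% = 19.5% of Meridian Pharma AG.
Chain via Crosswind Capital LLC (R2): 67% × 12% = 8.04% of Meridian Pharma AG.
Chain via Halcyon Foods Inc. (R2): 100% × 23% = 23% of Meridian Pharma AG.
Aggregating (R3): 19.5% + 8.04% + 23% = 50.54%.

50.54%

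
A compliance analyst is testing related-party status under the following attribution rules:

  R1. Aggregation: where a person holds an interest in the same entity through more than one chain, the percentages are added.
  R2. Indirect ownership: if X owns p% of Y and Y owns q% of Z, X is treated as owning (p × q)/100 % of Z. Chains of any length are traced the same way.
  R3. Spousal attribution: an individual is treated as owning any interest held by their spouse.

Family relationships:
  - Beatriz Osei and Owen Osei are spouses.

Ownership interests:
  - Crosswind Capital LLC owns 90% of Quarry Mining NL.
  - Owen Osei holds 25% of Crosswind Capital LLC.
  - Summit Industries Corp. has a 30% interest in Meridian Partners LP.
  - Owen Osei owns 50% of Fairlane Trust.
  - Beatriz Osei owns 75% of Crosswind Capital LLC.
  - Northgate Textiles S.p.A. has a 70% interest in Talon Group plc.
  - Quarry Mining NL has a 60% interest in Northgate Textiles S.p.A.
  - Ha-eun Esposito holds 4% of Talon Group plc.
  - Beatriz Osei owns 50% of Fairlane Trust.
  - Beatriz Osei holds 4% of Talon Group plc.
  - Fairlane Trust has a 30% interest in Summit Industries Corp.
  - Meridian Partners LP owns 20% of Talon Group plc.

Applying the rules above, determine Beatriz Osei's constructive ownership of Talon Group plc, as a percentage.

By spousal attribution (R3), Beatriz Osei is treated as also owning Owen Osei's interest in Crosswind Capital LLC, giving 75% + 25% = 100%.
By spousal attribution (R3), Beatriz Osei is treated as also owning Owen Osei's interest in Fairlane Trust, giving 50% + 50% = 100%.
Chain via Crosswind Capital LLC → Quarry Mining NL → Northgate Textiles S.p.A. (R2): 100% × 90% × 60% × 70% = 37.8% of Talon Group plc.
Chain via Fairlane Trust → Summit Industries Corp. → Meridian Partners LP (R2): 100% × 30% × 30% × 20% = 1.8% of Talon Group plc.
Direct interest in Talon Group plc: 4%.
Aggregating (R1): 37.8% + 1.8% + 4% = 43.6%.

43.6%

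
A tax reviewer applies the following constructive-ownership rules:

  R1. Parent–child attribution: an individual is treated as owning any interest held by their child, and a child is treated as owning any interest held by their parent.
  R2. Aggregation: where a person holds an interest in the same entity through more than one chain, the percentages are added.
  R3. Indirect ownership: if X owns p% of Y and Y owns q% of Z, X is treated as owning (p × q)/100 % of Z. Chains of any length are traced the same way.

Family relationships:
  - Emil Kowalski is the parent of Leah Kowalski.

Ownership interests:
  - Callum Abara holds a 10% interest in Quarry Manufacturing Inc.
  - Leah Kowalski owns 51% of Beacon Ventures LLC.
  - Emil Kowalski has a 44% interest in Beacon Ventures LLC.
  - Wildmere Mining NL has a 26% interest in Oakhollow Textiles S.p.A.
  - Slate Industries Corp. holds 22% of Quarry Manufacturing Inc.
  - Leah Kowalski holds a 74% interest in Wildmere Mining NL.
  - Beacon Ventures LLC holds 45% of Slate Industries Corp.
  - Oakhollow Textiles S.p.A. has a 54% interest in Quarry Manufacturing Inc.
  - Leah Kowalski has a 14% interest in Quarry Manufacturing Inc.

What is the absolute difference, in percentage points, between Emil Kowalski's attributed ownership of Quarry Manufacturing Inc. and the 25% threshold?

8.7946

By parent–child attribution (R1), Emil Kowalski is treated as also owning Leah Kowalski's interest in Beacon Ventures LLC, giving 44% + 51% = 95%.
By parent–child attribution (R1), Emil Kowalski is treated as owning Leah Kowalski's 74% interest in Wildmere Mining NL.
By parent–child attribution (R1), Emil Kowalski is treated as owning Leah Kowalski's 14% interest in Quarry Manufacturing Inc.
Chain via Beacon Ventures LLC → Slate Industries Corp. (R3): 95% × 45% × 22% = 9.405% of Quarry Manufacturing Inc.
Chain via Wildmere Mining NL → Oakhollow Textiles S.p.A. (R3): 74% × 26% × 54% = 10.3896% of Quarry Manufacturing Inc.
Direct interest in Quarry Manufacturing Inc: 14%.
Aggregating (R2): 9.405% + 10.3896% + 14% = 33.7946%.
33.7946% exceeds the 25% threshold by 8.7946 percentage points.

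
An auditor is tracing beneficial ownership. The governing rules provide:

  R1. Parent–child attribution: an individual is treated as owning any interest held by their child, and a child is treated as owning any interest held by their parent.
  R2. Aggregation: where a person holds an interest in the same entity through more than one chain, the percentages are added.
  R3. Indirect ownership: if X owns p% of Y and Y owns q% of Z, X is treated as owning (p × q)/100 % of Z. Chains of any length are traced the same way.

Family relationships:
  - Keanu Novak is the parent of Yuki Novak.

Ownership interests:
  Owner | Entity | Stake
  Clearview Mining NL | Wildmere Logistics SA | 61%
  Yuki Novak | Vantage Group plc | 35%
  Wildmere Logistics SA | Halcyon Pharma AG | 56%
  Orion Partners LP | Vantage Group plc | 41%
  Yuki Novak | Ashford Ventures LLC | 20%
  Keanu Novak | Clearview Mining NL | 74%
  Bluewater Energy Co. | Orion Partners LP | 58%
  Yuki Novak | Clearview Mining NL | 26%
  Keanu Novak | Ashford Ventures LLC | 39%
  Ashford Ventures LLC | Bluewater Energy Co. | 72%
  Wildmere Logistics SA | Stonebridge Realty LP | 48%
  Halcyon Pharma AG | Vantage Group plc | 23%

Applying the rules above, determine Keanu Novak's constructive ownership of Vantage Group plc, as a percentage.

By parent–child attribution (R1), Keanu Novak is treated as also owning Yuki Novak's interest in Clearview Mining NL, giving 74% + 26% = 100%.
By parent–child attribution (R1), Keanu Novak is treated as also owning Yuki Novak's interest in Ashford Ventures LLC, giving 39% + 20% = 59%.
By parent–child attribution (R1), Keanu Novak is treated as owning Yuki Novak's 35% interest in Vantage Group plc.
Chain via Clearview Mining NL → Wildmere Logistics SA → Halcyon Pharma AG (R3): 100% × 61% × 56% × 23% = 7.8568% of Vantage Group plc.
Chain via Ashford Ventures LLC → Bluewater Energy Co. → Orion Partners LP (R3): 59% × 72% × 58% × 41% = 10.101744% of Vantage Group plc.
Direct interest in Vantage Group plc: 35%.
Aggregating (R2): 7.8568% + 10.101744% + 35% = 52.958544%.

52.958544%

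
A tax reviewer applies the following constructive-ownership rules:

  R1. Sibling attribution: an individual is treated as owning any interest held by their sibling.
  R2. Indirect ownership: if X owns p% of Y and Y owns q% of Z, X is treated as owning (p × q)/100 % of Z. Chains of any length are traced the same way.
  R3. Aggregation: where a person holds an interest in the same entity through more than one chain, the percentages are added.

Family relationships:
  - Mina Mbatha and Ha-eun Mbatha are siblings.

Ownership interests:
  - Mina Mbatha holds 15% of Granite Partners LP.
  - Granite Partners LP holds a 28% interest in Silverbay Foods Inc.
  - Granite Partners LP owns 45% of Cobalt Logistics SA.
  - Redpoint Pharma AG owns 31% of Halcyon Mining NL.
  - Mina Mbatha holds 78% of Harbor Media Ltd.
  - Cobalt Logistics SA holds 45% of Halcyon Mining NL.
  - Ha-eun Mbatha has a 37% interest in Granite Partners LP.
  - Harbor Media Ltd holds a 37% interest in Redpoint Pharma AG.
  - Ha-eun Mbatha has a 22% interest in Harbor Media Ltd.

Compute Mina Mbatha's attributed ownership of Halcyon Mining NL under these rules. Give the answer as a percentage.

By sibling attribution (R1), Mina Mbatha is treated as also owning Ha-eun Mbatha's interest in Granite Partners LP, giving 15% + 37% = 52%.
By sibling attribution (R1), Mina Mbatha is treated as also owning Ha-eun Mbatha's interest in Harbor Media Ltd, giving 78% + 22% = 100%.
Chain via Granite Partners LP → Cobalt Logistics SA (R2): 52% × 45% × 45% = 10.53% of Halcyon Mining NL.
Chain via Harbor Media Ltd → Redpoint Pharma AG (R2): 100% × 37% × 31% = 11.47% of Halcyon Mining NL.
Aggregating (R3): 10.53% + 11.47% = 22%.

22%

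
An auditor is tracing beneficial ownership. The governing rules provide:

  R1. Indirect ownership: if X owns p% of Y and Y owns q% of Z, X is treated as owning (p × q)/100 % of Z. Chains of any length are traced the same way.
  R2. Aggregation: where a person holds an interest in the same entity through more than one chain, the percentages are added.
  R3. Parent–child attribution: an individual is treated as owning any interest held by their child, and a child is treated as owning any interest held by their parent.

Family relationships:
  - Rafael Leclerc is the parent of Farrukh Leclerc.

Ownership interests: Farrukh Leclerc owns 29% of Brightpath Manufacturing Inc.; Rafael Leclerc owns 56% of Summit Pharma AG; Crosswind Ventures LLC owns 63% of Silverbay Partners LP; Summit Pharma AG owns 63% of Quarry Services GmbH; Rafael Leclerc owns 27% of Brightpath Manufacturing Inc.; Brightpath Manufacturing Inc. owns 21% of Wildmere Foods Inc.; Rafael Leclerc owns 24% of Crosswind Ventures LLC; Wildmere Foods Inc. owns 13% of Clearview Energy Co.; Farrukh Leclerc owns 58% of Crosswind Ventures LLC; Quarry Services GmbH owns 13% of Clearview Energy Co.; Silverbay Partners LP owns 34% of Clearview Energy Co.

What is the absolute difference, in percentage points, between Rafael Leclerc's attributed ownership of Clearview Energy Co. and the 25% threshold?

1.3204

By parent–child attribution (R3), Rafael Leclerc is treated as also owning Farrukh Leclerc's interest in Brightpath Manufacturing Inc, giving 27% + 29% = 56%.
By parent–child attribution (R3), Rafael Leclerc is treated as also owning Farrukh Leclerc's interest in Crosswind Ventures LLC, giving 24% + 58% = 82%.
Chain via Brightpath Manufacturing Inc. → Wildmere Foods Inc. (R1): 56% × 21% × 13% = 1.5288% of Clearview Energy Co.
Chain via Summit Pharma AG → Quarry Services GmbH (R1): 56% × 63% × 13% = 4.5864% of Clearview Energy Co.
Chain via Crosswind Ventures LLC → Silverbay Partners LP (R1): 82% × 63% × 34% = 17.5644% of Clearview Energy Co.
Aggregating (R2): 1.5288% + 4.5864% + 17.5644% = 23.6796%.
23.6796% falls short of the 25% threshold by 1.3204 percentage points.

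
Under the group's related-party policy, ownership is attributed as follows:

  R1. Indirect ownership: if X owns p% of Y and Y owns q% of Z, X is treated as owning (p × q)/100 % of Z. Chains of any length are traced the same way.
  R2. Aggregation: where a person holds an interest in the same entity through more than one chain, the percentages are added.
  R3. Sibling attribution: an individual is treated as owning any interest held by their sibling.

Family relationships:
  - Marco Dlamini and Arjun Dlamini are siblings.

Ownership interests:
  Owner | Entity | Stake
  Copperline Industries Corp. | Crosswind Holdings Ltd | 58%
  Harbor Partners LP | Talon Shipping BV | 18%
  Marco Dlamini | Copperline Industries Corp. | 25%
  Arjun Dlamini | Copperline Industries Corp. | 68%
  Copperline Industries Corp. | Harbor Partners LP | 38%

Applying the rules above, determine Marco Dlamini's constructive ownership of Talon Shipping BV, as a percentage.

By sibling attribution (R3), Marco Dlamini is treated as also owning Arjun Dlamini's interest in Copperline Industries Corp, giving 25% + 68% = 93%.
Chain via Copperline Industries Corp. → Harbor Partners LP (R1): 93% × 38% × 18% = 6.3612% of Talon Shipping BV.

6.3612%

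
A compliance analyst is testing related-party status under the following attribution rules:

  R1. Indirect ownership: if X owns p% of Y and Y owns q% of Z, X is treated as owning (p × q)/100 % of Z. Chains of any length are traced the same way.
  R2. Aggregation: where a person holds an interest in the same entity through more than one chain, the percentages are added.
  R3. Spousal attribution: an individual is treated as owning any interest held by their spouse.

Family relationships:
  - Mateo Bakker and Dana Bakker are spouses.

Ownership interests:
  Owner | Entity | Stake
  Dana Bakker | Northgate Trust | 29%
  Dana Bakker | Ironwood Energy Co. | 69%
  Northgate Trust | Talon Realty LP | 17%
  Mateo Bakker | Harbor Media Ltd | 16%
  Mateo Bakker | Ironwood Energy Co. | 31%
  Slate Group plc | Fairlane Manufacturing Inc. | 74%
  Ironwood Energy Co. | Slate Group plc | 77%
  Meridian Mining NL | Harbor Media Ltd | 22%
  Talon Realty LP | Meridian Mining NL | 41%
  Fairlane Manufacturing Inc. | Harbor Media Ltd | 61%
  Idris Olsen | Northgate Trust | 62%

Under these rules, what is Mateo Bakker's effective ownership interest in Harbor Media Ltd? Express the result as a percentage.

By spousal attribution (R3), Mateo Bakker is treated as also owning Dana Bakker's interest in Ironwood Energy Co, giving 31% + 69% = 100%.
By spousal attribution (R3), Mateo Bakker is treated as owning Dana Bakker's 29% interest in Northgate Trust.
Chain via Ironwood Energy Co. → Slate Group plc → Fairlane Manufacturing Inc. (R1): 100% × 77% × 74% × 61% = 34.7578% of Harbor Media Ltd.
Direct interest in Harbor Media Ltd: 16%.
Chain via Northgate Trust → Talon Realty LP → Meridian Mining NL (R1): 29% × 17% × 41% × 22% = 0.444686% of Harbor Media Ltd.
Aggregating (R2): 34.7578% + 16% + 0.444686% = 51.202486%.

51.202486%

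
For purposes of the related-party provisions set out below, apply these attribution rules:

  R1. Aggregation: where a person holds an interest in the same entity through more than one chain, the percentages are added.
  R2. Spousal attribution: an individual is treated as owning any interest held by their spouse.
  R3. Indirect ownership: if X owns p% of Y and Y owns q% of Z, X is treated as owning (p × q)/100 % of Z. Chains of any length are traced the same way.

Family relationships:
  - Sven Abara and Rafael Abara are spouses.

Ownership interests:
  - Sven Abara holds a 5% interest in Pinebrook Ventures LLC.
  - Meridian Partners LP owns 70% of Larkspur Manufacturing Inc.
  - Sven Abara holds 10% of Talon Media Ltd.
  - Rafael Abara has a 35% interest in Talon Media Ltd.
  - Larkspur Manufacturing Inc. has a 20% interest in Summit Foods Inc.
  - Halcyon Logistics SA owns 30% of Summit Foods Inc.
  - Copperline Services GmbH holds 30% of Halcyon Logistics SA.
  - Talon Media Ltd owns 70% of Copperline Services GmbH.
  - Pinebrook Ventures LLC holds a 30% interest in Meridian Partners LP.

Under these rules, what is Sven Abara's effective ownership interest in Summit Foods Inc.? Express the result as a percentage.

3.045%

By spousal attribution (R2), Sven Abara is treated as also owning Rafael Abara's interest in Talon Media Ltd, giving 10% + 35% = 45%.
Chain via Talon Media Ltd → Copperline Services GmbH → Halcyon Logistics SA (R3): 45% × 70% × 30% × 30% = 2.835% of Summit Foods Inc.
Chain via Pinebrook Ventures LLC → Meridian Partners LP → Larkspur Manufacturing Inc. (R3): 5% × 30% × 70% × 20% = 0.21% of Summit Foods Inc.
Aggregating (R1): 2.835% + 0.21% = 3.045%.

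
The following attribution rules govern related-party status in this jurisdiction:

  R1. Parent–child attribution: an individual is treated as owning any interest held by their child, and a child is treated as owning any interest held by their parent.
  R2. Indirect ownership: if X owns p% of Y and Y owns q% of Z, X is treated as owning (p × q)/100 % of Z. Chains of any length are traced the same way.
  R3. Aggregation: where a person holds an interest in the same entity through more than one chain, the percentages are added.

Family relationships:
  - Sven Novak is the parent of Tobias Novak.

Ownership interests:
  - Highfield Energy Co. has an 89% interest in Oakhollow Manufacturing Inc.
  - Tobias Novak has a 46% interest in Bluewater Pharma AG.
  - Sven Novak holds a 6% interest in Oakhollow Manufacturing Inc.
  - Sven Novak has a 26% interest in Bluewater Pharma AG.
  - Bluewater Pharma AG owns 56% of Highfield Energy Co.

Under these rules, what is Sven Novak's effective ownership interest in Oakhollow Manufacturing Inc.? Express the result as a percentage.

41.8848%

By parent–child attribution (R1), Sven Novak is treated as also owning Tobias Novak's interest in Bluewater Pharma AG, giving 26% + 46% = 72%.
Chain via Bluewater Pharma AG → Highfield Energy Co. (R2): 72% × 56% × 89% = 35.8848% of Oakhollow Manufacturing Inc.
Direct interest in Oakhollow Manufacturing Inc: 6%.
Aggregating (R3): 35.8848% + 6% = 41.8848%.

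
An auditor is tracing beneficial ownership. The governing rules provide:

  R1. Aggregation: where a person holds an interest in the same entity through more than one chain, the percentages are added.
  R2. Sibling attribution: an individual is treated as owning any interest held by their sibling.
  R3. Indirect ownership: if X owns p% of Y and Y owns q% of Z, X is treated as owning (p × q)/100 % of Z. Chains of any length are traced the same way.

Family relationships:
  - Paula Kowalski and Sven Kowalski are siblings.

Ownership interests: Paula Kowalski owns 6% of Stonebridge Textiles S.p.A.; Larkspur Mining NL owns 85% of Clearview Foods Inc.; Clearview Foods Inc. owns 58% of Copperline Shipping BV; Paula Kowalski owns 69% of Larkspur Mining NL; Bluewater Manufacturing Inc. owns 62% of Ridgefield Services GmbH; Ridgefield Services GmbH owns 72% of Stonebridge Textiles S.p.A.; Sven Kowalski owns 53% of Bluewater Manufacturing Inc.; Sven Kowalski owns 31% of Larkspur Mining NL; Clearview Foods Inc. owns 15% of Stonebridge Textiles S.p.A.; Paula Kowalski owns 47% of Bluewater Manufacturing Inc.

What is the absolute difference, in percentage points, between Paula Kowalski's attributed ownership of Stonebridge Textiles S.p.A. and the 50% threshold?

By sibling attribution (R2), Paula Kowalski is treated as also owning Sven Kowalski's interest in Bluewater Manufacturing Inc, giving 47% + 53% = 100%.
By sibling attribution (R2), Paula Kowalski is treated as also owning Sven Kowalski's interest in Larkspur Mining NL, giving 69% + 31% = 100%.
Chain via Bluewater Manufacturing Inc. → Ridgefield Services GmbH (R3): 100% × 62% × 72% = 44.64% of Stonebridge Textiles S.p.A.
Chain via Larkspur Mining NL → Clearview Foods Inc. (R3): 100% × 85% × 15% = 12.75% of Stonebridge Textiles S.p.A.
Direct interest in Stonebridge Textiles S.p.A: 6%.
Aggregating (R1): 44.64% + 12.75% + 6% = 63.39%.
63.39% exceeds the 50% threshold by 13.39 percentage points.

13.39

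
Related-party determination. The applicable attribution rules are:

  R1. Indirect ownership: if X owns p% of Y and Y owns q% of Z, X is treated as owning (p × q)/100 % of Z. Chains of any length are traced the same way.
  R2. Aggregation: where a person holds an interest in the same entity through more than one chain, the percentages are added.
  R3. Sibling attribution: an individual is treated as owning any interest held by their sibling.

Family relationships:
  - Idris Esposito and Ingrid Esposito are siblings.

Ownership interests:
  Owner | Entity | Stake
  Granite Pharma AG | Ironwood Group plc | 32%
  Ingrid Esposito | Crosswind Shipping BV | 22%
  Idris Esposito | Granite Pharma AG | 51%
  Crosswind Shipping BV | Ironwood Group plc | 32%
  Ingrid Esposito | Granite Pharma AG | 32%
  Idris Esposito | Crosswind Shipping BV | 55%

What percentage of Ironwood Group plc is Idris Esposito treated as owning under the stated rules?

By sibling attribution (R3), Idris Esposito is treated as also owning Ingrid Esposito's interest in Crosswind Shipping BV, giving 55% + 22% = 77%.
By sibling attribution (R3), Idris Esposito is treated as also owning Ingrid Esposito's interest in Granite Pharma AG, giving 51% + 32% = 83%.
Chain via Crosswind Shipping BV (R1): 77% × 32% = 24.64% of Ironwood Group plc.
Chain via Granite Pharma AG (R1): 83% × 32% = 26.56% of Ironwood Group plc.
Aggregating (R2): 24.64% + 26.56% = 51.2%.

51.2%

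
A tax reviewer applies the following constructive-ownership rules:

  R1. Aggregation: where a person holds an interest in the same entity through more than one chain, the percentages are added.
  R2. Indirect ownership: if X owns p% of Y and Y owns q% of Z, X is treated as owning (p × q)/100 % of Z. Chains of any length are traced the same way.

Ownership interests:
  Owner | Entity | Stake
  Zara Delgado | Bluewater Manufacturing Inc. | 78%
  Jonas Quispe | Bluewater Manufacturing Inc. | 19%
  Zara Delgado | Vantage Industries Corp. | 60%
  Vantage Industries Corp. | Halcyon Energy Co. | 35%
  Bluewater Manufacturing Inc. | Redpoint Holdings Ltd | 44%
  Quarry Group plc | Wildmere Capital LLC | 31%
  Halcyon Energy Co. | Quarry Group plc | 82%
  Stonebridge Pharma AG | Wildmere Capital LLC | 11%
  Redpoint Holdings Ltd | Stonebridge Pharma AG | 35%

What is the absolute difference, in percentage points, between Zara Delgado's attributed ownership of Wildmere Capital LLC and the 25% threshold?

Chain via Vantage Industries Corp. → Halcyon Energy Co. → Quarry Group plc (R2): 60% × 35% × 82% × 31% = 5.3382% of Wildmere Capital LLC.
Chain via Bluewater Manufacturing Inc. → Redpoint Holdings Ltd → Stonebridge Pharma AG (R2): 78% × 44% × 35% × 11% = 1.32132% of Wildmere Capital LLC.
Aggregating (R1): 5.3382% + 1.32132% = 6.65952%.
6.65952% falls short of the 25% threshold by 18.34048 percentage points.

18.34048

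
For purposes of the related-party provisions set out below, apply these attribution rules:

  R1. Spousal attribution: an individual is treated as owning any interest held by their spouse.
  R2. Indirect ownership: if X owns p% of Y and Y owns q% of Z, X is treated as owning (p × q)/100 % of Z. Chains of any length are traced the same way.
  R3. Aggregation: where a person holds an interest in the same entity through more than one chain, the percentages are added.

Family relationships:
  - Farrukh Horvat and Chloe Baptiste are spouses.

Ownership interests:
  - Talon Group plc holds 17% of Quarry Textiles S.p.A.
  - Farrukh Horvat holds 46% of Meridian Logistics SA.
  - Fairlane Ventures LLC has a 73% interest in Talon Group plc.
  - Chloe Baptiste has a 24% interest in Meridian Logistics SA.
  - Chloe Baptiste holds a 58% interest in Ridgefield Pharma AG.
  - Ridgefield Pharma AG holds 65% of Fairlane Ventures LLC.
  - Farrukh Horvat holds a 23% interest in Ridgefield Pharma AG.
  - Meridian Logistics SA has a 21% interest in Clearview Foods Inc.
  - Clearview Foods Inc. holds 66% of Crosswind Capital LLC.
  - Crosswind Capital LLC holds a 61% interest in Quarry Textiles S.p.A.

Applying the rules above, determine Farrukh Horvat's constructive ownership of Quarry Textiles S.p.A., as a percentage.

By spousal attribution (R1), Farrukh Horvat is treated as also owning Chloe Baptiste's interest in Ridgefield Pharma AG, giving 23% + 58% = 81%.
By spousal attribution (R1), Farrukh Horvat is treated as also owning Chloe Baptiste's interest in Meridian Logistics SA, giving 46% + 24% = 70%.
Chain via Ridgefield Pharma AG → Fairlane Ventures LLC → Talon Group plc (R2): 81% × 65% × 73% × 17% = 6.533865% of Quarry Textiles S.p.A.
Chain via Meridian Logistics SA → Clearview Foods Inc. → Crosswind Capital LLC (R2): 70% × 21% × 66% × 61% = 5.91822% of Quarry Textiles S.p.A.
Aggregating (R3): 6.533865% + 5.91822% = 12.452085%.

12.452085%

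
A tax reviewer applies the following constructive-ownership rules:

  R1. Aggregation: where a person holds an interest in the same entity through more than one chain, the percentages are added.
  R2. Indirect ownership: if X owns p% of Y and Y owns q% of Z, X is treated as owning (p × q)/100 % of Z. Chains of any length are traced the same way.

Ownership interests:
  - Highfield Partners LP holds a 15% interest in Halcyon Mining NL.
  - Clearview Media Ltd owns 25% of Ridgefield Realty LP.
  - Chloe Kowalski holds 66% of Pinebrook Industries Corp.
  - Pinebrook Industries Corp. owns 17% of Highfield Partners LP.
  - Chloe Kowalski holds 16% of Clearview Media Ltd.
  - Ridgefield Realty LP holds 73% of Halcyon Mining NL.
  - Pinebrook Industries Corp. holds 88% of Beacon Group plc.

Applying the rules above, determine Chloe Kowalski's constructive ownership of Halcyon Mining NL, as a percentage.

Chain via Pinebrook Industries Corp. → Highfield Partners LP (R2): 66% × 17% × 15% = 1.683% of Halcyon Mining NL.
Chain via Clearview Media Ltd → Ridgefield Realty LP (R2): 16% × 25% × 73% = 2.92% of Halcyon Mining NL.
Aggregating (R1): 1.683% + 2.92% = 4.603%.

4.603%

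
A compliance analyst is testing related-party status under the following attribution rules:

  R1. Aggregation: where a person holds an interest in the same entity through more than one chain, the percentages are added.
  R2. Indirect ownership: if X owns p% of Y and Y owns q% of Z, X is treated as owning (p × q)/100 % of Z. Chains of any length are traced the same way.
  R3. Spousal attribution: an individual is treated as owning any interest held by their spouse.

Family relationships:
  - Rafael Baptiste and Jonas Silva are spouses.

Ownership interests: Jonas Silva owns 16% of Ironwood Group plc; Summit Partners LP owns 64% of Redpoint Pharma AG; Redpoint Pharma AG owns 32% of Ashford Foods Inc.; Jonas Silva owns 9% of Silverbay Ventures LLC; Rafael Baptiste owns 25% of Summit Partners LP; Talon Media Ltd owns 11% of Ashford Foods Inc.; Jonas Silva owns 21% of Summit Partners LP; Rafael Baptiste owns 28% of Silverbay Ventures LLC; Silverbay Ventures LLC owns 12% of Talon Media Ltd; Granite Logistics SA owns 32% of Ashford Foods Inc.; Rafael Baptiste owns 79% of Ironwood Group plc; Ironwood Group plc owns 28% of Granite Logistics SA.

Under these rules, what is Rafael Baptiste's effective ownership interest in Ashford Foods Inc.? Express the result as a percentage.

By spousal attribution (R3), Rafael Baptiste is treated as also owning Jonas Silva's interest in Silverbay Ventures LLC, giving 28% + 9% = 37%.
By spousal attribution (R3), Rafael Baptiste is treated as also owning Jonas Silva's interest in Ironwood Group plc, giving 79% + 16% = 95%.
By spousal attribution (R3), Rafael Baptiste is treated as also owning Jonas Silva's interest in Summit Partners LP, giving 25% + 21% = 46%.
Chain via Silverbay Ventures LLC → Talon Media Ltd (R2): 37% × 12% × 11% = 0.4884% of Ashford Foods Inc.
Chain via Ironwood Group plc → Granite Logistics SA (R2): 95% × 28% × 32% = 8.512% of Ashford Foods Inc.
Chain via Summit Partners LP → Redpoint Pharma AG (R2): 46% × 64% × 32% = 9.4208% of Ashford Foods Inc.
Aggregating (R1): 0.4884% + 8.512% + 9.4208% = 18.4212%.

18.4212%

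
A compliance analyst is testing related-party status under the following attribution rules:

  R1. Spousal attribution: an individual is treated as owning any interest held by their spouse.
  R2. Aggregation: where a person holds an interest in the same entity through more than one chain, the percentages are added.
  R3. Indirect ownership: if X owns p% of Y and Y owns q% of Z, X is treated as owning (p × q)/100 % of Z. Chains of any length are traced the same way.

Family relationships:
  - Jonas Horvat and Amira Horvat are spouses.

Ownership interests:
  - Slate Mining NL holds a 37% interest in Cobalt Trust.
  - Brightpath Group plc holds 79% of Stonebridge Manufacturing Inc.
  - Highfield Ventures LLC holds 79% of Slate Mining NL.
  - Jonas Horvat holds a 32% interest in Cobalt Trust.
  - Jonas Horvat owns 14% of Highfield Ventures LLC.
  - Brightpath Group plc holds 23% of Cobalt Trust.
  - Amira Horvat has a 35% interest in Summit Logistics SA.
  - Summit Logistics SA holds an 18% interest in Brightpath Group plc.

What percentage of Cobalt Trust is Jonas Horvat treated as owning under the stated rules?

37.5412%

By spousal attribution (R1), Jonas Horvat is treated as owning Amira Horvat's 35% interest in Summit Logistics SA.
Chain via Highfield Ventures LLC → Slate Mining NL (R3): 14% × 79% × 37% = 4.0922% of Cobalt Trust.
Direct interest in Cobalt Trust: 32%.
Chain via Summit Logistics SA → Brightpath Group plc (R3): 35% × 18% × 23% = 1.449% of Cobalt Trust.
Aggregating (R2): 4.0922% + 32% + 1.449% = 37.5412%.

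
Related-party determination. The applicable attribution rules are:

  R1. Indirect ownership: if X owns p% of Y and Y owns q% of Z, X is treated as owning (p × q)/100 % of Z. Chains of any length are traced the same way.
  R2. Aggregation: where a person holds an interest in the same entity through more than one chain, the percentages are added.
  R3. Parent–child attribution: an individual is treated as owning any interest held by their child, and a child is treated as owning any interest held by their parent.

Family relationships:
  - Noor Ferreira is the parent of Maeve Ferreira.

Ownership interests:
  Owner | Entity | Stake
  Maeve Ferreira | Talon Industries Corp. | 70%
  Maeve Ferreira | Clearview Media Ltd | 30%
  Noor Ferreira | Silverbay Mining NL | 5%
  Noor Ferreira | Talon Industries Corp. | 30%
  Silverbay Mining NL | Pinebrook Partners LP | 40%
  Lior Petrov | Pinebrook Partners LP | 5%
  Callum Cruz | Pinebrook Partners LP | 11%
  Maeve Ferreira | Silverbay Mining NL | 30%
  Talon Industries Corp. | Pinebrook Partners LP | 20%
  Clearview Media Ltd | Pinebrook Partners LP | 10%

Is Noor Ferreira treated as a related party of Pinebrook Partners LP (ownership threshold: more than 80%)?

By parent–child attribution (R3), Noor Ferreira is treated as also owning Maeve Ferreira's interest in Talon Industries Corp, giving 30% + 70% = 100%.
By parent–child attribution (R3), Noor Ferreira is treated as also owning Maeve Ferreira's interest in Silverbay Mining NL, giving 5% + 30% = 35%.
By parent–child attribution (R3), Noor Ferreira is treated as owning Maeve Ferreira's 30% interest in Clearview Media Ltd.
Chain via Talon Industries Corp. (R1): 100% × 20% = 20% of Pinebrook Partners LP.
Chain via Silverbay Mining NL (R1): 35% × 40% = 14% of Pinebrook Partners LP.
Chain via Clearview Media Ltd (R1): 30% × 10% = 3% of Pinebrook Partners LP.
Aggregating (R2): 20% + 14% + 3% = 37%.
37% does not exceed the 80% threshold, so Noor is not a related party to Pinebrook Partners LP.

No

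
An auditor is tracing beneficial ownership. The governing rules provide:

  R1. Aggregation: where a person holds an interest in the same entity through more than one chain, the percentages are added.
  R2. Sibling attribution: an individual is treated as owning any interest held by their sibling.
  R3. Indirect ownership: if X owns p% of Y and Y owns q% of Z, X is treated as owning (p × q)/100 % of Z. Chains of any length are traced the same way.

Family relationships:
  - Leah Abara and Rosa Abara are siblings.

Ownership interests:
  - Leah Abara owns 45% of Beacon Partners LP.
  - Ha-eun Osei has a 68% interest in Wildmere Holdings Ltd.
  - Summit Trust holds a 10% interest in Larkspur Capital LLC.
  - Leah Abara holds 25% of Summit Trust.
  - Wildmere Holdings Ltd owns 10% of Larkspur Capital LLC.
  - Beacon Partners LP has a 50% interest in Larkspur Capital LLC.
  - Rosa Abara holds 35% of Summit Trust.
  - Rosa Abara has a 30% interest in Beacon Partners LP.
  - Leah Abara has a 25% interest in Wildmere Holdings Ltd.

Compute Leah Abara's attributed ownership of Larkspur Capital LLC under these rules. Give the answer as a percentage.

By sibling attribution (R2), Leah Abara is treated as also owning Rosa Abara's interest in Summit Trust, giving 25% + 35% = 60%.
By sibling attribution (R2), Leah Abara is treated as also owning Rosa Abara's interest in Beacon Partners LP, giving 45% + 30% = 75%.
Chain via Summit Trust (R3): 60% × 10% = 6% of Larkspur Capital LLC.
Chain via Wildmere Holdings Ltd (R3): 25% × 10% = 2.5% of Larkspur Capital LLC.
Chain via Beacon Partners LP (R3): 75% × 50% = 37.5% of Larkspur Capital LLC.
Aggregating (R1): 6% + 2.5% + 37.5% = 46%.

46%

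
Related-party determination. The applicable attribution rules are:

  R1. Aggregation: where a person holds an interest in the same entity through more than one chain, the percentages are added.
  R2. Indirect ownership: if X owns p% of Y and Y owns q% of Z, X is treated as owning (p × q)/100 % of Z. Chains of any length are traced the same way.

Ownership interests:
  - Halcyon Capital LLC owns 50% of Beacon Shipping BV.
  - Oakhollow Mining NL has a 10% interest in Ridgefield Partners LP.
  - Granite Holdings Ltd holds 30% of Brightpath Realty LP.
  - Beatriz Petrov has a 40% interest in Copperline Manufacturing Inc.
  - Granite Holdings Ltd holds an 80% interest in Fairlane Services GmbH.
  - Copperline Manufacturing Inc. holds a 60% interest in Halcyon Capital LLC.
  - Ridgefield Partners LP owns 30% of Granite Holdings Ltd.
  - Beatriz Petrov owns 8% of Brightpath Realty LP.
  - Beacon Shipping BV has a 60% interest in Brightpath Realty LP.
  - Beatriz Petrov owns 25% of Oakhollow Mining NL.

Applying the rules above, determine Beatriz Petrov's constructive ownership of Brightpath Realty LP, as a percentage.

15.425%

Chain via Copperline Manufacturing Inc. → Halcyon Capital LLC → Beacon Shipping BV (R2): 40% × 60% × 50% × 60% = 7.2% of Brightpath Realty LP.
Chain via Oakhollow Mining NL → Ridgefield Partners LP → Granite Holdings Ltd (R2): 25% × 10% × 30% × 30% = 0.225% of Brightpath Realty LP.
Direct interest in Brightpath Realty LP: 8%.
Aggregating (R1): 7.2% + 0.225% + 8% = 15.425%.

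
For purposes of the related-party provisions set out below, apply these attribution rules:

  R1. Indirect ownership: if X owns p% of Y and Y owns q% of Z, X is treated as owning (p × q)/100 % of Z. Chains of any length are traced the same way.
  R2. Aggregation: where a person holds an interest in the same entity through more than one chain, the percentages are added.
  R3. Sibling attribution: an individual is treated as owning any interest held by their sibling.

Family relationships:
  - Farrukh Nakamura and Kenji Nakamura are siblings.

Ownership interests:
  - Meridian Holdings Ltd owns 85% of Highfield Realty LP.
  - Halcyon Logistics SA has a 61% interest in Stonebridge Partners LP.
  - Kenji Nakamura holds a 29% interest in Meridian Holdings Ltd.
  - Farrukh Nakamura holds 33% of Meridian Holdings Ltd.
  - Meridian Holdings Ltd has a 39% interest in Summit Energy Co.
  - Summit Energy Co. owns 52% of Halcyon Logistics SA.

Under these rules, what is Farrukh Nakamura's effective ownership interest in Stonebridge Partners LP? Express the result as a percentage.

7.669896%

By sibling attribution (R3), Farrukh Nakamura is treated as also owning Kenji Nakamura's interest in Meridian Holdings Ltd, giving 33% + 29% = 62%.
Chain via Meridian Holdings Ltd → Summit Energy Co. → Halcyon Logistics SA (R1): 62% × 39% × 52% × 61% = 7.669896% of Stonebridge Partners LP.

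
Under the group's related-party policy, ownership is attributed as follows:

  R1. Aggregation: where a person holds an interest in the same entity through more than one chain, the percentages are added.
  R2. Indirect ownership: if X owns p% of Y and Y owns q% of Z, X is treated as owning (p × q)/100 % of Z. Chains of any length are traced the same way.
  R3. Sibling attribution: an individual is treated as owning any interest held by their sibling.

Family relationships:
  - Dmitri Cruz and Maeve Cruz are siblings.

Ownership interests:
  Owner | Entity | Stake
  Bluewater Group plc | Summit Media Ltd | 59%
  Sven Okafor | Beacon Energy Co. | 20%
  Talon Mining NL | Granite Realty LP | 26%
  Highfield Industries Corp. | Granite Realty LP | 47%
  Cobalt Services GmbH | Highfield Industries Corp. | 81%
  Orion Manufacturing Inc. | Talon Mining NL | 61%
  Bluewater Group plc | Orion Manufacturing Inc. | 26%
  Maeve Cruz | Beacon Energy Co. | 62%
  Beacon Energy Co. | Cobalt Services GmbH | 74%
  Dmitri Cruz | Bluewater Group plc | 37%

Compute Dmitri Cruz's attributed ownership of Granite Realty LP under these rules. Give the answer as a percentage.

18.992248%

By sibling attribution (R3), Dmitri Cruz is treated as owning Maeve Cruz's 62% interest in Beacon Energy Co.
Chain via Bluewater Group plc → Orion Manufacturing Inc. → Talon Mining NL (R2): 37% × 26% × 61% × 26% = 1.525732% of Granite Realty LP.
Chain via Beacon Energy Co. → Cobalt Services GmbH → Highfield Industries Corp. (R2): 62% × 74% × 81% × 47% = 17.466516% of Granite Realty LP.
Aggregating (R1): 1.525732% + 17.466516% = 18.992248%.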